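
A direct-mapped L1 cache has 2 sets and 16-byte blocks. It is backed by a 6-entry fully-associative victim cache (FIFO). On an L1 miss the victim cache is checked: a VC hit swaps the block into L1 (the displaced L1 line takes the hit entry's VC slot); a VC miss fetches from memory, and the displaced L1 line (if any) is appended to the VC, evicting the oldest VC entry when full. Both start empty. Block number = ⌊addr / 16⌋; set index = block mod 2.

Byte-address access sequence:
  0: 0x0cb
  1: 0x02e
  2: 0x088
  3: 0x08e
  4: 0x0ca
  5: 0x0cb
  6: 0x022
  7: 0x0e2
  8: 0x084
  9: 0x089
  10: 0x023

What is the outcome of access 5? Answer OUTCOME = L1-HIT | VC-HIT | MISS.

OUTCOME = L1-HIT

#0 0xcb→b12/s0 MISS; vc=[]
#1 0x2e→b2/s0 MISS; vc=[12]
#2 0x88→b8/s0 MISS; vc=[12,2]
#3 0x8e→b8/s0 L1-HIT; vc=[12,2]
#4 0xca→b12/s0 VC-HIT; vc=[8,2]
#5 0xcb→b12/s0 L1-HIT; vc=[8,2]
#6 0x22→b2/s0 VC-HIT; vc=[8,12]
#7 0xe2→b14/s0 MISS; vc=[8,12,2]
#8 0x84→b8/s0 VC-HIT; vc=[14,12,2]
#9 0x89→b8/s0 L1-HIT; vc=[14,12,2]
#10 0x23→b2/s0 VC-HIT; vc=[14,12,8]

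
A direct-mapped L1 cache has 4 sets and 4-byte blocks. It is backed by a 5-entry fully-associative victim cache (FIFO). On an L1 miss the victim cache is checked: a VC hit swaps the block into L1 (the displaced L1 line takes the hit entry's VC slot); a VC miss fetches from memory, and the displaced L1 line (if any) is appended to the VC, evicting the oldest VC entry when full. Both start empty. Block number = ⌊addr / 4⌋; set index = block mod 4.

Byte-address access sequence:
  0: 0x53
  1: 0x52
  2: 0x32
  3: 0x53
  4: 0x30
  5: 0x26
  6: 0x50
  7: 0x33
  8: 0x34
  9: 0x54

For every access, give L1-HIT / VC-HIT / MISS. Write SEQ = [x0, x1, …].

SEQ = [MISS, L1-HIT, MISS, VC-HIT, VC-HIT, MISS, VC-HIT, VC-HIT, MISS, MISS]

0: 0x53 (blk 20, set 0) → MISS  vc=[]
1: 0x52 (blk 20, set 0) → L1-HIT  vc=[]
2: 0x32 (blk 12, set 0) → MISS  vc=[20]
3: 0x53 (blk 20, set 0) → VC-HIT  vc=[12]
4: 0x30 (blk 12, set 0) → VC-HIT  vc=[20]
5: 0x26 (blk 9, set 1) → MISS  vc=[20]
6: 0x50 (blk 20, set 0) → VC-HIT  vc=[12]
7: 0x33 (blk 12, set 0) → VC-HIT  vc=[20]
8: 0x34 (blk 13, set 1) → MISS  vc=[20, 9]
9: 0x54 (blk 21, set 1) → MISS  vc=[20, 9, 13]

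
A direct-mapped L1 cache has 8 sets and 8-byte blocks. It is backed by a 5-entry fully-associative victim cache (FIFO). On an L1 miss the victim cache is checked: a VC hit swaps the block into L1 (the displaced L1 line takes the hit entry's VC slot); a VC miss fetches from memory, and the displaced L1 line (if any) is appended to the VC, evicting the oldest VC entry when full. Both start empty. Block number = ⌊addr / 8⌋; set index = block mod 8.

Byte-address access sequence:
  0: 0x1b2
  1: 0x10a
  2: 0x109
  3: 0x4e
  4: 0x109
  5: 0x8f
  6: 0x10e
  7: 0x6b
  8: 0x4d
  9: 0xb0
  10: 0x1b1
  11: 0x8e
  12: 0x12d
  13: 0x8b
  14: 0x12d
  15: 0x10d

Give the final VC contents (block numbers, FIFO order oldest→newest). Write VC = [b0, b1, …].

VC = [17, 9, 22, 13]

#0 0x1b2→b54/s6 MISS; vc=[]
#1 0x10a→b33/s1 MISS; vc=[]
#2 0x109→b33/s1 L1-HIT; vc=[]
#3 0x4e→b9/s1 MISS; vc=[33]
#4 0x109→b33/s1 VC-HIT; vc=[9]
#5 0x8f→b17/s1 MISS; vc=[9,33]
#6 0x10e→b33/s1 VC-HIT; vc=[9,17]
#7 0x6b→b13/s5 MISS; vc=[9,17]
#8 0x4d→b9/s1 VC-HIT; vc=[33,17]
#9 0xb0→b22/s6 MISS; vc=[33,17,54]
#10 0x1b1→b54/s6 VC-HIT; vc=[33,17,22]
#11 0x8e→b17/s1 VC-HIT; vc=[33,9,22]
#12 0x12d→b37/s5 MISS; vc=[33,9,22,13]
#13 0x8b→b17/s1 L1-HIT; vc=[33,9,22,13]
#14 0x12d→b37/s5 L1-HIT; vc=[33,9,22,13]
#15 0x10d→b33/s1 VC-HIT; vc=[17,9,22,13]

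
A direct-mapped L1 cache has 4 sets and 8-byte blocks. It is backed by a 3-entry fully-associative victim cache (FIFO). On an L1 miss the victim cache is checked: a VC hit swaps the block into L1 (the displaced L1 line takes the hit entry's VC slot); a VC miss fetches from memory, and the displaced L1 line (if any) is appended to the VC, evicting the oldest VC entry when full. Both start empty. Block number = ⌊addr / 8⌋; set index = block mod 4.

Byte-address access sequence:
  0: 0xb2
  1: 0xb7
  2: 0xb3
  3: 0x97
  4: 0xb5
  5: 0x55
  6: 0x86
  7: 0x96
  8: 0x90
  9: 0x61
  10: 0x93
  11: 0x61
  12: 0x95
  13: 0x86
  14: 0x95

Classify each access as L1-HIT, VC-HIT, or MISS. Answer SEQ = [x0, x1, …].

SEQ = [MISS, L1-HIT, L1-HIT, MISS, VC-HIT, MISS, MISS, VC-HIT, L1-HIT, MISS, L1-HIT, L1-HIT, L1-HIT, VC-HIT, L1-HIT]

  [0] addr=0xb2 blk=22 s=2: MISS | VC []
  [1] addr=0xb7 blk=22 s=2: L1-HIT | VC []
  [2] addr=0xb3 blk=22 s=2: L1-HIT | VC []
  [3] addr=0x97 blk=18 s=2: MISS | VC [22]
  [4] addr=0xb5 blk=22 s=2: VC-HIT | VC [18]
  [5] addr=0x55 blk=10 s=2: MISS | VC [18, 22]
  [6] addr=0x86 blk=16 s=0: MISS | VC [18, 22]
  [7] addr=0x96 blk=18 s=2: VC-HIT | VC [10, 22]
  [8] addr=0x90 blk=18 s=2: L1-HIT | VC [10, 22]
  [9] addr=0x61 blk=12 s=0: MISS | VC [10, 22, 16]
  [10] addr=0x93 blk=18 s=2: L1-HIT | VC [10, 22, 16]
  [11] addr=0x61 blk=12 s=0: L1-HIT | VC [10, 22, 16]
  [12] addr=0x95 blk=18 s=2: L1-HIT | VC [10, 22, 16]
  [13] addr=0x86 blk=16 s=0: VC-HIT | VC [10, 22, 12]
  [14] addr=0x95 blk=18 s=2: L1-HIT | VC [10, 22, 12]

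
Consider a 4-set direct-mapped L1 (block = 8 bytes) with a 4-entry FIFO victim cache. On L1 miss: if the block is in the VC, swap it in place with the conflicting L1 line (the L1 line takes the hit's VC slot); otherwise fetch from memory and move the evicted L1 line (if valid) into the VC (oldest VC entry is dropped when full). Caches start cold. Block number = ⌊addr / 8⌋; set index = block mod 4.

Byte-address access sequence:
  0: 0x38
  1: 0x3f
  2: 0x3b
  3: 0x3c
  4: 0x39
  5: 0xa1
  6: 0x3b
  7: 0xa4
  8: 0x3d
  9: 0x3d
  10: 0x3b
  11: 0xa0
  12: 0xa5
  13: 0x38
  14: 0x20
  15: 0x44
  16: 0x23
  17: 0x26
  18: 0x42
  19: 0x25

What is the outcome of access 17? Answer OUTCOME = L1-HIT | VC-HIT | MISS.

OUTCOME = L1-HIT

#0 0x38→b7/s3 MISS; vc=[]
#1 0x3f→b7/s3 L1-HIT; vc=[]
#2 0x3b→b7/s3 L1-HIT; vc=[]
#3 0x3c→b7/s3 L1-HIT; vc=[]
#4 0x39→b7/s3 L1-HIT; vc=[]
#5 0xa1→b20/s0 MISS; vc=[]
#6 0x3b→b7/s3 L1-HIT; vc=[]
#7 0xa4→b20/s0 L1-HIT; vc=[]
#8 0x3d→b7/s3 L1-HIT; vc=[]
#9 0x3d→b7/s3 L1-HIT; vc=[]
#10 0x3b→b7/s3 L1-HIT; vc=[]
#11 0xa0→b20/s0 L1-HIT; vc=[]
#12 0xa5→b20/s0 L1-HIT; vc=[]
#13 0x38→b7/s3 L1-HIT; vc=[]
#14 0x20→b4/s0 MISS; vc=[20]
#15 0x44→b8/s0 MISS; vc=[20,4]
#16 0x23→b4/s0 VC-HIT; vc=[20,8]
#17 0x26→b4/s0 L1-HIT; vc=[20,8]
#18 0x42→b8/s0 VC-HIT; vc=[20,4]
#19 0x25→b4/s0 VC-HIT; vc=[20,8]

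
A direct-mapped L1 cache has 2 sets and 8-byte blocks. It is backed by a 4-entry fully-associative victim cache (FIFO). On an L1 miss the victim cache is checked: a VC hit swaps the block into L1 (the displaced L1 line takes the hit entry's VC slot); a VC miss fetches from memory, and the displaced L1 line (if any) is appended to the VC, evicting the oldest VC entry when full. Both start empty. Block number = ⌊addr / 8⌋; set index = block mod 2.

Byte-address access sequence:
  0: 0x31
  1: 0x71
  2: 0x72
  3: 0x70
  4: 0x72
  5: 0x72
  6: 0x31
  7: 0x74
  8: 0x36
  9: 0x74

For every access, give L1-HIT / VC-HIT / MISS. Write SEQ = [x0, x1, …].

SEQ = [MISS, MISS, L1-HIT, L1-HIT, L1-HIT, L1-HIT, VC-HIT, VC-HIT, VC-HIT, VC-HIT]

  [0] addr=0x31 blk=6 s=0: MISS | VC []
  [1] addr=0x71 blk=14 s=0: MISS | VC [6]
  [2] addr=0x72 blk=14 s=0: L1-HIT | VC [6]
  [3] addr=0x70 blk=14 s=0: L1-HIT | VC [6]
  [4] addr=0x72 blk=14 s=0: L1-HIT | VC [6]
  [5] addr=0x72 blk=14 s=0: L1-HIT | VC [6]
  [6] addr=0x31 blk=6 s=0: VC-HIT | VC [14]
  [7] addr=0x74 blk=14 s=0: VC-HIT | VC [6]
  [8] addr=0x36 blk=6 s=0: VC-HIT | VC [14]
  [9] addr=0x74 blk=14 s=0: VC-HIT | VC [6]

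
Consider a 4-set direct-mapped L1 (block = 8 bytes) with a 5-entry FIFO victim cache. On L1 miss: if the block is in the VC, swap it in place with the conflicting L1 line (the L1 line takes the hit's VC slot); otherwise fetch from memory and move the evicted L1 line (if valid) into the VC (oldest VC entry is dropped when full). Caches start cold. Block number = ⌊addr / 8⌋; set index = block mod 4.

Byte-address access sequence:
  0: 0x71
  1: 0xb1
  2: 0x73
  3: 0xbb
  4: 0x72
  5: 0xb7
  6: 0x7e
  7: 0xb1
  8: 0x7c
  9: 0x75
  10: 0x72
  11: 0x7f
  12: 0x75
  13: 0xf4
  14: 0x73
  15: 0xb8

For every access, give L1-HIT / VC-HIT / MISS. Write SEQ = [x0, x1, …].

SEQ = [MISS, MISS, VC-HIT, MISS, L1-HIT, VC-HIT, MISS, L1-HIT, L1-HIT, VC-HIT, L1-HIT, L1-HIT, L1-HIT, MISS, VC-HIT, VC-HIT]

0: 0x71 (blk 14, set 2) → MISS  vc=[]
1: 0xb1 (blk 22, set 2) → MISS  vc=[14]
2: 0x73 (blk 14, set 2) → VC-HIT  vc=[22]
3: 0xbb (blk 23, set 3) → MISS  vc=[22]
4: 0x72 (blk 14, set 2) → L1-HIT  vc=[22]
5: 0xb7 (blk 22, set 2) → VC-HIT  vc=[14]
6: 0x7e (blk 15, set 3) → MISS  vc=[14, 23]
7: 0xb1 (blk 22, set 2) → L1-HIT  vc=[14, 23]
8: 0x7c (blk 15, set 3) → L1-HIT  vc=[14, 23]
9: 0x75 (blk 14, set 2) → VC-HIT  vc=[22, 23]
10: 0x72 (blk 14, set 2) → L1-HIT  vc=[22, 23]
11: 0x7f (blk 15, set 3) → L1-HIT  vc=[22, 23]
12: 0x75 (blk 14, set 2) → L1-HIT  vc=[22, 23]
13: 0xf4 (blk 30, set 2) → MISS  vc=[22, 23, 14]
14: 0x73 (blk 14, set 2) → VC-HIT  vc=[22, 23, 30]
15: 0xb8 (blk 23, set 3) → VC-HIT  vc=[22, 15, 30]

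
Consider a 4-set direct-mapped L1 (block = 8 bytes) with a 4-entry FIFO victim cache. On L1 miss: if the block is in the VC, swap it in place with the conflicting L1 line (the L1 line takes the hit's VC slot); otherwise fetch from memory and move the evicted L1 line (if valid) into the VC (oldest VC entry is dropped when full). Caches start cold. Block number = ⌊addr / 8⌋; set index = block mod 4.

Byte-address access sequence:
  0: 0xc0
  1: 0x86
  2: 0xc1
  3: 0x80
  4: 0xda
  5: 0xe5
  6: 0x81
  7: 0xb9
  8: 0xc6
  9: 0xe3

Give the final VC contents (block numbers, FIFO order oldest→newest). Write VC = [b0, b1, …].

0: 0xc0 (blk 24, set 0) → MISS  vc=[]
1: 0x86 (blk 16, set 0) → MISS  vc=[24]
2: 0xc1 (blk 24, set 0) → VC-HIT  vc=[16]
3: 0x80 (blk 16, set 0) → VC-HIT  vc=[24]
4: 0xda (blk 27, set 3) → MISS  vc=[24]
5: 0xe5 (blk 28, set 0) → MISS  vc=[24, 16]
6: 0x81 (blk 16, set 0) → VC-HIT  vc=[24, 28]
7: 0xb9 (blk 23, set 3) → MISS  vc=[24, 28, 27]
8: 0xc6 (blk 24, set 0) → VC-HIT  vc=[16, 28, 27]
9: 0xe3 (blk 28, set 0) → VC-HIT  vc=[16, 24, 27]

VC = [16, 24, 27]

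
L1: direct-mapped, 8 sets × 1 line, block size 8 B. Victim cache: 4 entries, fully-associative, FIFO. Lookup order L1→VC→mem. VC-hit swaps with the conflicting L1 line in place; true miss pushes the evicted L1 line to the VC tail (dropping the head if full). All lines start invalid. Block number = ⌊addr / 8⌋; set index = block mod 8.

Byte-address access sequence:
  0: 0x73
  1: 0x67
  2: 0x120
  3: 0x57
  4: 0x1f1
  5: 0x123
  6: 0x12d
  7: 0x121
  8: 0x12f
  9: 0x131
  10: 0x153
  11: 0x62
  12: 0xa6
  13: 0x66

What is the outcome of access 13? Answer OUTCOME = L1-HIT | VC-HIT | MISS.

OUTCOME = VC-HIT

0: 0x73 (blk 14, set 6) → MISS  vc=[]
1: 0x67 (blk 12, set 4) → MISS  vc=[]
2: 0x120 (blk 36, set 4) → MISS  vc=[12]
3: 0x57 (blk 10, set 2) → MISS  vc=[12]
4: 0x1f1 (blk 62, set 6) → MISS  vc=[12, 14]
5: 0x123 (blk 36, set 4) → L1-HIT  vc=[12, 14]
6: 0x12d (blk 37, set 5) → MISS  vc=[12, 14]
7: 0x121 (blk 36, set 4) → L1-HIT  vc=[12, 14]
8: 0x12f (blk 37, set 5) → L1-HIT  vc=[12, 14]
9: 0x131 (blk 38, set 6) → MISS  vc=[12, 14, 62]
10: 0x153 (blk 42, set 2) → MISS  vc=[12, 14, 62, 10]
11: 0x62 (blk 12, set 4) → VC-HIT  vc=[36, 14, 62, 10]
12: 0xa6 (blk 20, set 4) → MISS  vc=[14, 62, 10, 12]
13: 0x66 (blk 12, set 4) → VC-HIT  vc=[14, 62, 10, 20]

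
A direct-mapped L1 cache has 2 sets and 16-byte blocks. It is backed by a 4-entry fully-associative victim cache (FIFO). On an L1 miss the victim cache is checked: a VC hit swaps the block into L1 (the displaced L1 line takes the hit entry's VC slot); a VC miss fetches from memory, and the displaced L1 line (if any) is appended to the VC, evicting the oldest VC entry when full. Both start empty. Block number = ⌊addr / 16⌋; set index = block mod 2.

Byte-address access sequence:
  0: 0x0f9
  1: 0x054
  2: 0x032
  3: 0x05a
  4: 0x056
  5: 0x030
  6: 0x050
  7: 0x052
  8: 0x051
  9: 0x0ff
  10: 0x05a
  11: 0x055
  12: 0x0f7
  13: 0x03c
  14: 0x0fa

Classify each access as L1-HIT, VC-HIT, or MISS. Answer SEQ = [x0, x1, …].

SEQ = [MISS, MISS, MISS, VC-HIT, L1-HIT, VC-HIT, VC-HIT, L1-HIT, L1-HIT, VC-HIT, VC-HIT, L1-HIT, VC-HIT, VC-HIT, VC-HIT]

  [0] addr=0xf9 blk=15 s=1: MISS | VC []
  [1] addr=0x54 blk=5 s=1: MISS | VC [15]
  [2] addr=0x32 blk=3 s=1: MISS | VC [15, 5]
  [3] addr=0x5a blk=5 s=1: VC-HIT | VC [15, 3]
  [4] addr=0x56 blk=5 s=1: L1-HIT | VC [15, 3]
  [5] addr=0x30 blk=3 s=1: VC-HIT | VC [15, 5]
  [6] addr=0x50 blk=5 s=1: VC-HIT | VC [15, 3]
  [7] addr=0x52 blk=5 s=1: L1-HIT | VC [15, 3]
  [8] addr=0x51 blk=5 s=1: L1-HIT | VC [15, 3]
  [9] addr=0xff blk=15 s=1: VC-HIT | VC [5, 3]
  [10] addr=0x5a blk=5 s=1: VC-HIT | VC [15, 3]
  [11] addr=0x55 blk=5 s=1: L1-HIT | VC [15, 3]
  [12] addr=0xf7 blk=15 s=1: VC-HIT | VC [5, 3]
  [13] addr=0x3c blk=3 s=1: VC-HIT | VC [5, 15]
  [14] addr=0xfa blk=15 s=1: VC-HIT | VC [5, 3]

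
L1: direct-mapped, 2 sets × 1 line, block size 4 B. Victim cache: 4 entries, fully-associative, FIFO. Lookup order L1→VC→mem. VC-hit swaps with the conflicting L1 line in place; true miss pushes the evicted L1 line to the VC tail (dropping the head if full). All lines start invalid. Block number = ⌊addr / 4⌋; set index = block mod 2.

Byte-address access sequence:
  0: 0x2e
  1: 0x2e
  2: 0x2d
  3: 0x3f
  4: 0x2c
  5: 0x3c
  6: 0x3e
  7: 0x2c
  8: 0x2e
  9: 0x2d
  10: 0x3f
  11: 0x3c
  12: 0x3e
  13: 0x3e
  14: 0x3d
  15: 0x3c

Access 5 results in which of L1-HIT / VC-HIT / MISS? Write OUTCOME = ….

OUTCOME = VC-HIT

  [0] addr=0x2e blk=11 s=1: MISS | VC []
  [1] addr=0x2e blk=11 s=1: L1-HIT | VC []
  [2] addr=0x2d blk=11 s=1: L1-HIT | VC []
  [3] addr=0x3f blk=15 s=1: MISS | VC [11]
  [4] addr=0x2c blk=11 s=1: VC-HIT | VC [15]
  [5] addr=0x3c blk=15 s=1: VC-HIT | VC [11]
  [6] addr=0x3e blk=15 s=1: L1-HIT | VC [11]
  [7] addr=0x2c blk=11 s=1: VC-HIT | VC [15]
  [8] addr=0x2e blk=11 s=1: L1-HIT | VC [15]
  [9] addr=0x2d blk=11 s=1: L1-HIT | VC [15]
  [10] addr=0x3f blk=15 s=1: VC-HIT | VC [11]
  [11] addr=0x3c blk=15 s=1: L1-HIT | VC [11]
  [12] addr=0x3e blk=15 s=1: L1-HIT | VC [11]
  [13] addr=0x3e blk=15 s=1: L1-HIT | VC [11]
  [14] addr=0x3d blk=15 s=1: L1-HIT | VC [11]
  [15] addr=0x3c blk=15 s=1: L1-HIT | VC [11]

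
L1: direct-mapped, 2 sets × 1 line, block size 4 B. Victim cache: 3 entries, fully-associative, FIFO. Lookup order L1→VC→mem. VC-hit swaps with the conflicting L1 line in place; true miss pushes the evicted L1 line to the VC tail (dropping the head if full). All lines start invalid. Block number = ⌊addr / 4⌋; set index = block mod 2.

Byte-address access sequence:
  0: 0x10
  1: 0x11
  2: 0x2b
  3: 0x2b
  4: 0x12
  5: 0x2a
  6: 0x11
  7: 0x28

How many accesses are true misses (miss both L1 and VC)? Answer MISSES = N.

  [0] addr=0x10 blk=4 s=0: MISS | VC []
  [1] addr=0x11 blk=4 s=0: L1-HIT | VC []
  [2] addr=0x2b blk=10 s=0: MISS | VC [4]
  [3] addr=0x2b blk=10 s=0: L1-HIT | VC [4]
  [4] addr=0x12 blk=4 s=0: VC-HIT | VC [10]
  [5] addr=0x2a blk=10 s=0: VC-HIT | VC [4]
  [6] addr=0x11 blk=4 s=0: VC-HIT | VC [10]
  [7] addr=0x28 blk=10 s=0: VC-HIT | VC [4]

MISSES = 2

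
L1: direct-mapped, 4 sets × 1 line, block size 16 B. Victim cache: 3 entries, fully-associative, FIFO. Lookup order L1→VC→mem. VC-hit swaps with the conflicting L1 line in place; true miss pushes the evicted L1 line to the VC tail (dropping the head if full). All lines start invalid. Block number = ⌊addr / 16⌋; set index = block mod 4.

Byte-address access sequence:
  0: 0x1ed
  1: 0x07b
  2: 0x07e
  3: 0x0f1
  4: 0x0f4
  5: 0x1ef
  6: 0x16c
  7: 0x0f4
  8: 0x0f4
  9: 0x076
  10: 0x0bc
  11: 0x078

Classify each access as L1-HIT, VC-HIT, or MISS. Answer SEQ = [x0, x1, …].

0: 0x1ed (blk 30, set 2) → MISS  vc=[]
1: 0x7b (blk 7, set 3) → MISS  vc=[]
2: 0x7e (blk 7, set 3) → L1-HIT  vc=[]
3: 0xf1 (blk 15, set 3) → MISS  vc=[7]
4: 0xf4 (blk 15, set 3) → L1-HIT  vc=[7]
5: 0x1ef (blk 30, set 2) → L1-HIT  vc=[7]
6: 0x16c (blk 22, set 2) → MISS  vc=[7, 30]
7: 0xf4 (blk 15, set 3) → L1-HIT  vc=[7, 30]
8: 0xf4 (blk 15, set 3) → L1-HIT  vc=[7, 30]
9: 0x76 (blk 7, set 3) → VC-HIT  vc=[15, 30]
10: 0xbc (blk 11, set 3) → MISS  vc=[15, 30, 7]
11: 0x78 (blk 7, set 3) → VC-HIT  vc=[15, 30, 11]

SEQ = [MISS, MISS, L1-HIT, MISS, L1-HIT, L1-HIT, MISS, L1-HIT, L1-HIT, VC-HIT, MISS, VC-HIT]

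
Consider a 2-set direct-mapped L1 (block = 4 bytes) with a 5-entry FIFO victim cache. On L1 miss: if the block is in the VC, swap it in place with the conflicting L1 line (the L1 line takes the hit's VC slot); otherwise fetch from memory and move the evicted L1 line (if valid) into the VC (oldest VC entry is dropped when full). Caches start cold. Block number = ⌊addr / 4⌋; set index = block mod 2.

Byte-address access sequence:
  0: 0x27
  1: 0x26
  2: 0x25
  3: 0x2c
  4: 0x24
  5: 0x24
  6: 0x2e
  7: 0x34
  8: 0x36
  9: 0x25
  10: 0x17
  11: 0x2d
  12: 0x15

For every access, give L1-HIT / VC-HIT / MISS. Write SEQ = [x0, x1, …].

  [0] addr=0x27 blk=9 s=1: MISS | VC []
  [1] addr=0x26 blk=9 s=1: L1-HIT | VC []
  [2] addr=0x25 blk=9 s=1: L1-HIT | VC []
  [3] addr=0x2c blk=11 s=1: MISS | VC [9]
  [4] addr=0x24 blk=9 s=1: VC-HIT | VC [11]
  [5] addr=0x24 blk=9 s=1: L1-HIT | VC [11]
  [6] addr=0x2e blk=11 s=1: VC-HIT | VC [9]
  [7] addr=0x34 blk=13 s=1: MISS | VC [9, 11]
  [8] addr=0x36 blk=13 s=1: L1-HIT | VC [9, 11]
  [9] addr=0x25 blk=9 s=1: VC-HIT | VC [13, 11]
  [10] addr=0x17 blk=5 s=1: MISS | VC [13, 11, 9]
  [11] addr=0x2d blk=11 s=1: VC-HIT | VC [13, 5, 9]
  [12] addr=0x15 blk=5 s=1: VC-HIT | VC [13, 11, 9]

SEQ = [MISS, L1-HIT, L1-HIT, MISS, VC-HIT, L1-HIT, VC-HIT, MISS, L1-HIT, VC-HIT, MISS, VC-HIT, VC-HIT]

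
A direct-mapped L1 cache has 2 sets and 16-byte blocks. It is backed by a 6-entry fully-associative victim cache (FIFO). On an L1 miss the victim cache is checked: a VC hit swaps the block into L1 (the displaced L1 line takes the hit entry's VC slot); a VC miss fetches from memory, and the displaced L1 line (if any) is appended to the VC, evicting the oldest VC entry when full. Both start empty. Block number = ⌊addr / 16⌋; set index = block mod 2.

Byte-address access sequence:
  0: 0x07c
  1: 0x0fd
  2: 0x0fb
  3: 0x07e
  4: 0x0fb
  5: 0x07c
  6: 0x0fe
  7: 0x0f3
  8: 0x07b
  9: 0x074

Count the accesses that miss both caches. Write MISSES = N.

MISSES = 2

  [0] addr=0x7c blk=7 s=1: MISS | VC []
  [1] addr=0xfd blk=15 s=1: MISS | VC [7]
  [2] addr=0xfb blk=15 s=1: L1-HIT | VC [7]
  [3] addr=0x7e blk=7 s=1: VC-HIT | VC [15]
  [4] addr=0xfb blk=15 s=1: VC-HIT | VC [7]
  [5] addr=0x7c blk=7 s=1: VC-HIT | VC [15]
  [6] addr=0xfe blk=15 s=1: VC-HIT | VC [7]
  [7] addr=0xf3 blk=15 s=1: L1-HIT | VC [7]
  [8] addr=0x7b blk=7 s=1: VC-HIT | VC [15]
  [9] addr=0x74 blk=7 s=1: L1-HIT | VC [15]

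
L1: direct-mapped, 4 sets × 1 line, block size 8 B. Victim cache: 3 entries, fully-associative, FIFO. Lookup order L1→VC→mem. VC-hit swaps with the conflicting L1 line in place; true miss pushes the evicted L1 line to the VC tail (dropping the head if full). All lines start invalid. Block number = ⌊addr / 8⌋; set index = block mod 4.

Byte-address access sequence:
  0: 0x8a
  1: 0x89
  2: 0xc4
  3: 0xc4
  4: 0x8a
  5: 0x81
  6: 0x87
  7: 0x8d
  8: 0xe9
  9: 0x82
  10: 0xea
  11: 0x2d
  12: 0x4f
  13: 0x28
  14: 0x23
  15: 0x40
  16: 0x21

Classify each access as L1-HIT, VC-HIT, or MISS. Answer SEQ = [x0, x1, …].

SEQ = [MISS, L1-HIT, MISS, L1-HIT, L1-HIT, MISS, L1-HIT, L1-HIT, MISS, L1-HIT, L1-HIT, MISS, MISS, VC-HIT, MISS, MISS, VC-HIT]

0: 0x8a (blk 17, set 1) → MISS  vc=[]
1: 0x89 (blk 17, set 1) → L1-HIT  vc=[]
2: 0xc4 (blk 24, set 0) → MISS  vc=[]
3: 0xc4 (blk 24, set 0) → L1-HIT  vc=[]
4: 0x8a (blk 17, set 1) → L1-HIT  vc=[]
5: 0x81 (blk 16, set 0) → MISS  vc=[24]
6: 0x87 (blk 16, set 0) → L1-HIT  vc=[24]
7: 0x8d (blk 17, set 1) → L1-HIT  vc=[24]
8: 0xe9 (blk 29, set 1) → MISS  vc=[24, 17]
9: 0x82 (blk 16, set 0) → L1-HIT  vc=[24, 17]
10: 0xea (blk 29, set 1) → L1-HIT  vc=[24, 17]
11: 0x2d (blk 5, set 1) → MISS  vc=[24, 17, 29]
12: 0x4f (blk 9, set 1) → MISS  vc=[17, 29, 5]
13: 0x28 (blk 5, set 1) → VC-HIT  vc=[17, 29, 9]
14: 0x23 (blk 4, set 0) → MISS  vc=[29, 9, 16]
15: 0x40 (blk 8, set 0) → MISS  vc=[9, 16, 4]
16: 0x21 (blk 4, set 0) → VC-HIT  vc=[9, 16, 8]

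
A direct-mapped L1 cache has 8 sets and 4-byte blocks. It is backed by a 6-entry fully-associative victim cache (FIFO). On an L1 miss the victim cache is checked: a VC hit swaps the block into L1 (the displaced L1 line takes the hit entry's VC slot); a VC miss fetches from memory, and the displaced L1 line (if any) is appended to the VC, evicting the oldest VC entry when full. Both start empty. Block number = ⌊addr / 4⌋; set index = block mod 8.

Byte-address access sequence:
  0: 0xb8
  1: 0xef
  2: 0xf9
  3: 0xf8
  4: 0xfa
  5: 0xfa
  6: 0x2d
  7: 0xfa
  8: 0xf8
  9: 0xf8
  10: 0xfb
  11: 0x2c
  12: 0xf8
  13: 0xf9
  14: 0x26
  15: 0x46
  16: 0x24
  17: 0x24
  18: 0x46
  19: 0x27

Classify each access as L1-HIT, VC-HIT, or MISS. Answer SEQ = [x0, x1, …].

SEQ = [MISS, MISS, MISS, L1-HIT, L1-HIT, L1-HIT, MISS, L1-HIT, L1-HIT, L1-HIT, L1-HIT, L1-HIT, L1-HIT, L1-HIT, MISS, MISS, VC-HIT, L1-HIT, VC-HIT, VC-HIT]

0: 0xb8 (blk 46, set 6) → MISS  vc=[]
1: 0xef (blk 59, set 3) → MISS  vc=[]
2: 0xf9 (blk 62, set 6) → MISS  vc=[46]
3: 0xf8 (blk 62, set 6) → L1-HIT  vc=[46]
4: 0xfa (blk 62, set 6) → L1-HIT  vc=[46]
5: 0xfa (blk 62, set 6) → L1-HIT  vc=[46]
6: 0x2d (blk 11, set 3) → MISS  vc=[46, 59]
7: 0xfa (blk 62, set 6) → L1-HIT  vc=[46, 59]
8: 0xf8 (blk 62, set 6) → L1-HIT  vc=[46, 59]
9: 0xf8 (blk 62, set 6) → L1-HIT  vc=[46, 59]
10: 0xfb (blk 62, set 6) → L1-HIT  vc=[46, 59]
11: 0x2c (blk 11, set 3) → L1-HIT  vc=[46, 59]
12: 0xf8 (blk 62, set 6) → L1-HIT  vc=[46, 59]
13: 0xf9 (blk 62, set 6) → L1-HIT  vc=[46, 59]
14: 0x26 (blk 9, set 1) → MISS  vc=[46, 59]
15: 0x46 (blk 17, set 1) → MISS  vc=[46, 59, 9]
16: 0x24 (blk 9, set 1) → VC-HIT  vc=[46, 59, 17]
17: 0x24 (blk 9, set 1) → L1-HIT  vc=[46, 59, 17]
18: 0x46 (blk 17, set 1) → VC-HIT  vc=[46, 59, 9]
19: 0x27 (blk 9, set 1) → VC-HIT  vc=[46, 59, 17]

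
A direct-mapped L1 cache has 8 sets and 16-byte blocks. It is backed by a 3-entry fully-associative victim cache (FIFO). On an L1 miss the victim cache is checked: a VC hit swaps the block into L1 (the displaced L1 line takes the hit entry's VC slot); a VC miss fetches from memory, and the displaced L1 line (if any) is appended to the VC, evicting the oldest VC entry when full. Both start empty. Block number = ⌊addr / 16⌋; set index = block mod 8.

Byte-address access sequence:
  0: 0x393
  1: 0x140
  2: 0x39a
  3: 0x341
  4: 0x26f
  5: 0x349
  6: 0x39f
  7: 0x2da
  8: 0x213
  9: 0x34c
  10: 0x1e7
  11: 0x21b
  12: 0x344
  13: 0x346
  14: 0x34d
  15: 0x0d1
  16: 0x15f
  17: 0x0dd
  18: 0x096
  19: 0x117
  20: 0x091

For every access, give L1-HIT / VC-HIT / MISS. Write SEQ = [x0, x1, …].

  [0] addr=0x393 blk=57 s=1: MISS | VC []
  [1] addr=0x140 blk=20 s=4: MISS | VC []
  [2] addr=0x39a blk=57 s=1: L1-HIT | VC []
  [3] addr=0x341 blk=52 s=4: MISS | VC [20]
  [4] addr=0x26f blk=38 s=6: MISS | VC [20]
  [5] addr=0x349 blk=52 s=4: L1-HIT | VC [20]
  [6] addr=0x39f blk=57 s=1: L1-HIT | VC [20]
  [7] addr=0x2da blk=45 s=5: MISS | VC [20]
  [8] addr=0x213 blk=33 s=1: MISS | VC [20, 57]
  [9] addr=0x34c blk=52 s=4: L1-HIT | VC [20, 57]
  [10] addr=0x1e7 blk=30 s=6: MISS | VC [20, 57, 38]
  [11] addr=0x21b blk=33 s=1: L1-HIT | VC [20, 57, 38]
  [12] addr=0x344 blk=52 s=4: L1-HIT | VC [20, 57, 38]
  [13] addr=0x346 blk=52 s=4: L1-HIT | VC [20, 57, 38]
  [14] addr=0x34d blk=52 s=4: L1-HIT | VC [20, 57, 38]
  [15] addr=0xd1 blk=13 s=5: MISS | VC [57, 38, 45]
  [16] addr=0x15f blk=21 s=5: MISS | VC [38, 45, 13]
  [17] addr=0xdd blk=13 s=5: VC-HIT | VC [38, 45, 21]
  [18] addr=0x96 blk=9 s=1: MISS | VC [45, 21, 33]
  [19] addr=0x117 blk=17 s=1: MISS | VC [21, 33, 9]
  [20] addr=0x91 blk=9 s=1: VC-HIT | VC [21, 33, 17]

SEQ = [MISS, MISS, L1-HIT, MISS, MISS, L1-HIT, L1-HIT, MISS, MISS, L1-HIT, MISS, L1-HIT, L1-HIT, L1-HIT, L1-HIT, MISS, MISS, VC-HIT, MISS, MISS, VC-HIT]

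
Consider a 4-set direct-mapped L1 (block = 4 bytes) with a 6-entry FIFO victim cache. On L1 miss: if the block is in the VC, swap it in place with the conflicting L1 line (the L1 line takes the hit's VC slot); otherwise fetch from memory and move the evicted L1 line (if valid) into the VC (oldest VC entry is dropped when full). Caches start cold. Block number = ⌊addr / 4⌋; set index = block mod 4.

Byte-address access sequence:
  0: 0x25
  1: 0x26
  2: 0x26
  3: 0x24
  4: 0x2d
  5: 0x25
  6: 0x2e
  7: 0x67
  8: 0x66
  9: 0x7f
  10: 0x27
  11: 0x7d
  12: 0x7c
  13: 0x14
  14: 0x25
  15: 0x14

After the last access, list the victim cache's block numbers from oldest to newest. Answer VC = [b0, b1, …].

#0 0x25→b9/s1 MISS; vc=[]
#1 0x26→b9/s1 L1-HIT; vc=[]
#2 0x26→b9/s1 L1-HIT; vc=[]
#3 0x24→b9/s1 L1-HIT; vc=[]
#4 0x2d→b11/s3 MISS; vc=[]
#5 0x25→b9/s1 L1-HIT; vc=[]
#6 0x2e→b11/s3 L1-HIT; vc=[]
#7 0x67→b25/s1 MISS; vc=[9]
#8 0x66→b25/s1 L1-HIT; vc=[9]
#9 0x7f→b31/s3 MISS; vc=[9,11]
#10 0x27→b9/s1 VC-HIT; vc=[25,11]
#11 0x7d→b31/s3 L1-HIT; vc=[25,11]
#12 0x7c→b31/s3 L1-HIT; vc=[25,11]
#13 0x14→b5/s1 MISS; vc=[25,11,9]
#14 0x25→b9/s1 VC-HIT; vc=[25,11,5]
#15 0x14→b5/s1 VC-HIT; vc=[25,11,9]

VC = [25, 11, 9]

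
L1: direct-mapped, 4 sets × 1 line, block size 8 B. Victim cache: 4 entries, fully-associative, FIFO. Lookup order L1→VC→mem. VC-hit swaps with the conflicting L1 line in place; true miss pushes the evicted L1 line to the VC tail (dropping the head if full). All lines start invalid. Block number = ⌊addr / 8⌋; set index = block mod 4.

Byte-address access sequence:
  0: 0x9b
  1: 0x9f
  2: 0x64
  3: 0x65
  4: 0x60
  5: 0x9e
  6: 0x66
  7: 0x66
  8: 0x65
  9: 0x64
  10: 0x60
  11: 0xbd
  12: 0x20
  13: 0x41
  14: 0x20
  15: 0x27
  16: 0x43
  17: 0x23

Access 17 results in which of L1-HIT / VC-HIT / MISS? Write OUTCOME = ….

0: 0x9b (blk 19, set 3) → MISS  vc=[]
1: 0x9f (blk 19, set 3) → L1-HIT  vc=[]
2: 0x64 (blk 12, set 0) → MISS  vc=[]
3: 0x65 (blk 12, set 0) → L1-HIT  vc=[]
4: 0x60 (blk 12, set 0) → L1-HIT  vc=[]
5: 0x9e (blk 19, set 3) → L1-HIT  vc=[]
6: 0x66 (blk 12, set 0) → L1-HIT  vc=[]
7: 0x66 (blk 12, set 0) → L1-HIT  vc=[]
8: 0x65 (blk 12, set 0) → L1-HIT  vc=[]
9: 0x64 (blk 12, set 0) → L1-HIT  vc=[]
10: 0x60 (blk 12, set 0) → L1-HIT  vc=[]
11: 0xbd (blk 23, set 3) → MISS  vc=[19]
12: 0x20 (blk 4, set 0) → MISS  vc=[19, 12]
13: 0x41 (blk 8, set 0) → MISS  vc=[19, 12, 4]
14: 0x20 (blk 4, set 0) → VC-HIT  vc=[19, 12, 8]
15: 0x27 (blk 4, set 0) → L1-HIT  vc=[19, 12, 8]
16: 0x43 (blk 8, set 0) → VC-HIT  vc=[19, 12, 4]
17: 0x23 (blk 4, set 0) → VC-HIT  vc=[19, 12, 8]

OUTCOME = VC-HIT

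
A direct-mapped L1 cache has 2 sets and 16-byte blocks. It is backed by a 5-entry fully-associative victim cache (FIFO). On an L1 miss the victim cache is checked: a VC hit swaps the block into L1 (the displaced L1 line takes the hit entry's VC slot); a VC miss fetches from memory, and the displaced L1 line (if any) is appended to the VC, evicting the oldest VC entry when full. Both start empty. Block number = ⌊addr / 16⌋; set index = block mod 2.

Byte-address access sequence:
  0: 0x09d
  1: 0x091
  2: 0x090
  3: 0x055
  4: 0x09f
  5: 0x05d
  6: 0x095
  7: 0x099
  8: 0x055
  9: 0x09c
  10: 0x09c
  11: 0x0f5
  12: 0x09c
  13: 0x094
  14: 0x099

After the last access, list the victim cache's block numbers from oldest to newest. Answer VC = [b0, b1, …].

#0 0x9d→b9/s1 MISS; vc=[]
#1 0x91→b9/s1 L1-HIT; vc=[]
#2 0x90→b9/s1 L1-HIT; vc=[]
#3 0x55→b5/s1 MISS; vc=[9]
#4 0x9f→b9/s1 VC-HIT; vc=[5]
#5 0x5d→b5/s1 VC-HIT; vc=[9]
#6 0x95→b9/s1 VC-HIT; vc=[5]
#7 0x99→b9/s1 L1-HIT; vc=[5]
#8 0x55→b5/s1 VC-HIT; vc=[9]
#9 0x9c→b9/s1 VC-HIT; vc=[5]
#10 0x9c→b9/s1 L1-HIT; vc=[5]
#11 0xf5→b15/s1 MISS; vc=[5,9]
#12 0x9c→b9/s1 VC-HIT; vc=[5,15]
#13 0x94→b9/s1 L1-HIT; vc=[5,15]
#14 0x99→b9/s1 L1-HIT; vc=[5,15]

VC = [5, 15]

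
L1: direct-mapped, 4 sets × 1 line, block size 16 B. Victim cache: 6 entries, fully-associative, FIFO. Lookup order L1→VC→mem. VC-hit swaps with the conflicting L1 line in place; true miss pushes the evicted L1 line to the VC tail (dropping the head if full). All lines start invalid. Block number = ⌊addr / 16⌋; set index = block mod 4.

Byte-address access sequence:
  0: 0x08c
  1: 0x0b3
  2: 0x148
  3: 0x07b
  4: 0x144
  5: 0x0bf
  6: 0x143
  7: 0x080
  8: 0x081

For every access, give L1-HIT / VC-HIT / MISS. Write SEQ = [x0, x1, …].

  [0] addr=0x8c blk=8 s=0: MISS | VC []
  [1] addr=0xb3 blk=11 s=3: MISS | VC []
  [2] addr=0x148 blk=20 s=0: MISS | VC [8]
  [3] addr=0x7b blk=7 s=3: MISS | VC [8, 11]
  [4] addr=0x144 blk=20 s=0: L1-HIT | VC [8, 11]
  [5] addr=0xbf blk=11 s=3: VC-HIT | VC [8, 7]
  [6] addr=0x143 blk=20 s=0: L1-HIT | VC [8, 7]
  [7] addr=0x80 blk=8 s=0: VC-HIT | VC [20, 7]
  [8] addr=0x81 blk=8 s=0: L1-HIT | VC [20, 7]

SEQ = [MISS, MISS, MISS, MISS, L1-HIT, VC-HIT, L1-HIT, VC-HIT, L1-HIT]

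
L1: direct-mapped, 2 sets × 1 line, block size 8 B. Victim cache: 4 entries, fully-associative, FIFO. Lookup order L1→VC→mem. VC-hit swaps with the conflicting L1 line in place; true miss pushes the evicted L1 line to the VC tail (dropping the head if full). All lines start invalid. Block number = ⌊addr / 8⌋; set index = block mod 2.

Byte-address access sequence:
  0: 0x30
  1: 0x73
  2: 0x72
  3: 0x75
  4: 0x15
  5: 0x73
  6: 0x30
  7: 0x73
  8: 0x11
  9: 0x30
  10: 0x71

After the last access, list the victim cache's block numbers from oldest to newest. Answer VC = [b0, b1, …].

#0 0x30→b6/s0 MISS; vc=[]
#1 0x73→b14/s0 MISS; vc=[6]
#2 0x72→b14/s0 L1-HIT; vc=[6]
#3 0x75→b14/s0 L1-HIT; vc=[6]
#4 0x15→b2/s0 MISS; vc=[6,14]
#5 0x73→b14/s0 VC-HIT; vc=[6,2]
#6 0x30→b6/s0 VC-HIT; vc=[14,2]
#7 0x73→b14/s0 VC-HIT; vc=[6,2]
#8 0x11→b2/s0 VC-HIT; vc=[6,14]
#9 0x30→b6/s0 VC-HIT; vc=[2,14]
#10 0x71→b14/s0 VC-HIT; vc=[2,6]

VC = [2, 6]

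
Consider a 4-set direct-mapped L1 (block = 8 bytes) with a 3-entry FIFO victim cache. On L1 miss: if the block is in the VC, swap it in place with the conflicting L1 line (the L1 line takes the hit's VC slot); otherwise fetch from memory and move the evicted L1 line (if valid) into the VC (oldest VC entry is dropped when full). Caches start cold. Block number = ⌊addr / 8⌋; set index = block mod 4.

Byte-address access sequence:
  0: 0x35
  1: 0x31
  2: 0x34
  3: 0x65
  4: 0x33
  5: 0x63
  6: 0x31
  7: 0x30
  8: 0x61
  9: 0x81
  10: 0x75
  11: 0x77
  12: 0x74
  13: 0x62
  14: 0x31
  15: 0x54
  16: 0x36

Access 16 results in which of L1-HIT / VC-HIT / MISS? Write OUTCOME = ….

0: 0x35 (blk 6, set 2) → MISS  vc=[]
1: 0x31 (blk 6, set 2) → L1-HIT  vc=[]
2: 0x34 (blk 6, set 2) → L1-HIT  vc=[]
3: 0x65 (blk 12, set 0) → MISS  vc=[]
4: 0x33 (blk 6, set 2) → L1-HIT  vc=[]
5: 0x63 (blk 12, set 0) → L1-HIT  vc=[]
6: 0x31 (blk 6, set 2) → L1-HIT  vc=[]
7: 0x30 (blk 6, set 2) → L1-HIT  vc=[]
8: 0x61 (blk 12, set 0) → L1-HIT  vc=[]
9: 0x81 (blk 16, set 0) → MISS  vc=[12]
10: 0x75 (blk 14, set 2) → MISS  vc=[12, 6]
11: 0x77 (blk 14, set 2) → L1-HIT  vc=[12, 6]
12: 0x74 (blk 14, set 2) → L1-HIT  vc=[12, 6]
13: 0x62 (blk 12, set 0) → VC-HIT  vc=[16, 6]
14: 0x31 (blk 6, set 2) → VC-HIT  vc=[16, 14]
15: 0x54 (blk 10, set 2) → MISS  vc=[16, 14, 6]
16: 0x36 (blk 6, set 2) → VC-HIT  vc=[16, 14, 10]

OUTCOME = VC-HIT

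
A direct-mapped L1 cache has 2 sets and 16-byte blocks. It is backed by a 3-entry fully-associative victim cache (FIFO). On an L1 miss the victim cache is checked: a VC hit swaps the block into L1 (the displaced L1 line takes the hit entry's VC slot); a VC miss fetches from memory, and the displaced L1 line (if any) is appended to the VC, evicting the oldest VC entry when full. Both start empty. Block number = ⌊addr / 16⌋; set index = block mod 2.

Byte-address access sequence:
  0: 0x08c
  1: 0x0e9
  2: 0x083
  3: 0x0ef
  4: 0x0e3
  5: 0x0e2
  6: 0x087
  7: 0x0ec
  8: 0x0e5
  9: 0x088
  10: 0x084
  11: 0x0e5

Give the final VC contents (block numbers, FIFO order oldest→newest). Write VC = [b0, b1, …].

0: 0x8c (blk 8, set 0) → MISS  vc=[]
1: 0xe9 (blk 14, set 0) → MISS  vc=[8]
2: 0x83 (blk 8, set 0) → VC-HIT  vc=[14]
3: 0xef (blk 14, set 0) → VC-HIT  vc=[8]
4: 0xe3 (blk 14, set 0) → L1-HIT  vc=[8]
5: 0xe2 (blk 14, set 0) → L1-HIT  vc=[8]
6: 0x87 (blk 8, set 0) → VC-HIT  vc=[14]
7: 0xec (blk 14, set 0) → VC-HIT  vc=[8]
8: 0xe5 (blk 14, set 0) → L1-HIT  vc=[8]
9: 0x88 (blk 8, set 0) → VC-HIT  vc=[14]
10: 0x84 (blk 8, set 0) → L1-HIT  vc=[14]
11: 0xe5 (blk 14, set 0) → VC-HIT  vc=[8]

VC = [8]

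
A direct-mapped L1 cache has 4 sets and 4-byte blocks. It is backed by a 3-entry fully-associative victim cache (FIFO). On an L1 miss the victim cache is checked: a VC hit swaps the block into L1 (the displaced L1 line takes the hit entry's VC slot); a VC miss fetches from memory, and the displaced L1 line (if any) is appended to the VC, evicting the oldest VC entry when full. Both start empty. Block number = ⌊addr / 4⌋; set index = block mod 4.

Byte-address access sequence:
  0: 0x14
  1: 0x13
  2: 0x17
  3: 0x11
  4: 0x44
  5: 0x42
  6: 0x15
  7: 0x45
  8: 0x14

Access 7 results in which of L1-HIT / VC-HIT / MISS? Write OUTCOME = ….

OUTCOME = VC-HIT

#0 0x14→b5/s1 MISS; vc=[]
#1 0x13→b4/s0 MISS; vc=[]
#2 0x17→b5/s1 L1-HIT; vc=[]
#3 0x11→b4/s0 L1-HIT; vc=[]
#4 0x44→b17/s1 MISS; vc=[5]
#5 0x42→b16/s0 MISS; vc=[5,4]
#6 0x15→b5/s1 VC-HIT; vc=[17,4]
#7 0x45→b17/s1 VC-HIT; vc=[5,4]
#8 0x14→b5/s1 VC-HIT; vc=[17,4]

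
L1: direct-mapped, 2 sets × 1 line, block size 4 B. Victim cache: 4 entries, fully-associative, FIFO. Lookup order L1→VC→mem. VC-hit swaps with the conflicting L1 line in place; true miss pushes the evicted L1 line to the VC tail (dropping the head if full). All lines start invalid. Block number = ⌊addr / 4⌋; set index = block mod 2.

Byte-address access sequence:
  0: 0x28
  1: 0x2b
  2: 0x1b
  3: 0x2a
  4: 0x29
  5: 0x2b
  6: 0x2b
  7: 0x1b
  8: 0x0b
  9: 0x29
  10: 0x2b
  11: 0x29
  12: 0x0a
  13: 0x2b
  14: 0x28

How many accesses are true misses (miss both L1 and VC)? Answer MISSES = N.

MISSES = 3

#0 0x28→b10/s0 MISS; vc=[]
#1 0x2b→b10/s0 L1-HIT; vc=[]
#2 0x1b→b6/s0 MISS; vc=[10]
#3 0x2a→b10/s0 VC-HIT; vc=[6]
#4 0x29→b10/s0 L1-HIT; vc=[6]
#5 0x2b→b10/s0 L1-HIT; vc=[6]
#6 0x2b→b10/s0 L1-HIT; vc=[6]
#7 0x1b→b6/s0 VC-HIT; vc=[10]
#8 0xb→b2/s0 MISS; vc=[10,6]
#9 0x29→b10/s0 VC-HIT; vc=[2,6]
#10 0x2b→b10/s0 L1-HIT; vc=[2,6]
#11 0x29→b10/s0 L1-HIT; vc=[2,6]
#12 0xa→b2/s0 VC-HIT; vc=[10,6]
#13 0x2b→b10/s0 VC-HIT; vc=[2,6]
#14 0x28→b10/s0 L1-HIT; vc=[2,6]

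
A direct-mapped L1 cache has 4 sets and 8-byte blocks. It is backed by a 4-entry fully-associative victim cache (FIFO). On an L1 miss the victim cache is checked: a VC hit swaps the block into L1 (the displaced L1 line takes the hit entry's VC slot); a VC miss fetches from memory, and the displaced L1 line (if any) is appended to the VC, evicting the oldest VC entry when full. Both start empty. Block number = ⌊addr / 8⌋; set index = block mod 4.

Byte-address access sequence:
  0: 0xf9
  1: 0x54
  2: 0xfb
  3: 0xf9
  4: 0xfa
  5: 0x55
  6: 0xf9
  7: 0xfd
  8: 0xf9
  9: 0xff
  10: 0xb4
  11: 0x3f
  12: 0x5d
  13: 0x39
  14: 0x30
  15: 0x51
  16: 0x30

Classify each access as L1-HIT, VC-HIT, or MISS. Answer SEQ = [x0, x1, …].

0: 0xf9 (blk 31, set 3) → MISS  vc=[]
1: 0x54 (blk 10, set 2) → MISS  vc=[]
2: 0xfb (blk 31, set 3) → L1-HIT  vc=[]
3: 0xf9 (blk 31, set 3) → L1-HIT  vc=[]
4: 0xfa (blk 31, set 3) → L1-HIT  vc=[]
5: 0x55 (blk 10, set 2) → L1-HIT  vc=[]
6: 0xf9 (blk 31, set 3) → L1-HIT  vc=[]
7: 0xfd (blk 31, set 3) → L1-HIT  vc=[]
8: 0xf9 (blk 31, set 3) → L1-HIT  vc=[]
9: 0xff (blk 31, set 3) → L1-HIT  vc=[]
10: 0xb4 (blk 22, set 2) → MISS  vc=[10]
11: 0x3f (blk 7, set 3) → MISS  vc=[10, 31]
12: 0x5d (blk 11, set 3) → MISS  vc=[10, 31, 7]
13: 0x39 (blk 7, set 3) → VC-HIT  vc=[10, 31, 11]
14: 0x30 (blk 6, set 2) → MISS  vc=[10, 31, 11, 22]
15: 0x51 (blk 10, set 2) → VC-HIT  vc=[6, 31, 11, 22]
16: 0x30 (blk 6, set 2) → VC-HIT  vc=[10, 31, 11, 22]

SEQ = [MISS, MISS, L1-HIT, L1-HIT, L1-HIT, L1-HIT, L1-HIT, L1-HIT, L1-HIT, L1-HIT, MISS, MISS, MISS, VC-HIT, MISS, VC-HIT, VC-HIT]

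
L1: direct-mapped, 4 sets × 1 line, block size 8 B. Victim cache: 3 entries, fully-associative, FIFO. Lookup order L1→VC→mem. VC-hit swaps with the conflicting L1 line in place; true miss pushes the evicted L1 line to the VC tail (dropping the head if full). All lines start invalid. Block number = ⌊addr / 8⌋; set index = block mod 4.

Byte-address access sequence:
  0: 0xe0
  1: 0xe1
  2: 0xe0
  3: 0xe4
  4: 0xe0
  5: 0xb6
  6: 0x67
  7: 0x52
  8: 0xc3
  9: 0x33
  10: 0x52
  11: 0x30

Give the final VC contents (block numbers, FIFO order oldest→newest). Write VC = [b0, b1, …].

VC = [22, 12, 10]

0: 0xe0 (blk 28, set 0) → MISS  vc=[]
1: 0xe1 (blk 28, set 0) → L1-HIT  vc=[]
2: 0xe0 (blk 28, set 0) → L1-HIT  vc=[]
3: 0xe4 (blk 28, set 0) → L1-HIT  vc=[]
4: 0xe0 (blk 28, set 0) → L1-HIT  vc=[]
5: 0xb6 (blk 22, set 2) → MISS  vc=[]
6: 0x67 (blk 12, set 0) → MISS  vc=[28]
7: 0x52 (blk 10, set 2) → MISS  vc=[28, 22]
8: 0xc3 (blk 24, set 0) → MISS  vc=[28, 22, 12]
9: 0x33 (blk 6, set 2) → MISS  vc=[22, 12, 10]
10: 0x52 (blk 10, set 2) → VC-HIT  vc=[22, 12, 6]
11: 0x30 (blk 6, set 2) → VC-HIT  vc=[22, 12, 10]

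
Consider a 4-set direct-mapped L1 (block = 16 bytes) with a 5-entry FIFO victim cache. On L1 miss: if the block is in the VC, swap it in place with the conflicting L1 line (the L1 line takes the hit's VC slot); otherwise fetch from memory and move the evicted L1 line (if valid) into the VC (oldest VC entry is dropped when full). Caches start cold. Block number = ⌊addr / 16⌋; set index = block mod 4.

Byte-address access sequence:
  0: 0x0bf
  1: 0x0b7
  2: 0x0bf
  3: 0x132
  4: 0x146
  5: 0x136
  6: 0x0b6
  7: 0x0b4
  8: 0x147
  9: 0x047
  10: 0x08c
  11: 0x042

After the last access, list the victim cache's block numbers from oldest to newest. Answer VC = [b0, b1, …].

VC = [19, 20, 8]

0: 0xbf (blk 11, set 3) → MISS  vc=[]
1: 0xb7 (blk 11, set 3) → L1-HIT  vc=[]
2: 0xbf (blk 11, set 3) → L1-HIT  vc=[]
3: 0x132 (blk 19, set 3) → MISS  vc=[11]
4: 0x146 (blk 20, set 0) → MISS  vc=[11]
5: 0x136 (blk 19, set 3) → L1-HIT  vc=[11]
6: 0xb6 (blk 11, set 3) → VC-HIT  vc=[19]
7: 0xb4 (blk 11, set 3) → L1-HIT  vc=[19]
8: 0x147 (blk 20, set 0) → L1-HIT  vc=[19]
9: 0x47 (blk 4, set 0) → MISS  vc=[19, 20]
10: 0x8c (blk 8, set 0) → MISS  vc=[19, 20, 4]
11: 0x42 (blk 4, set 0) → VC-HIT  vc=[19, 20, 8]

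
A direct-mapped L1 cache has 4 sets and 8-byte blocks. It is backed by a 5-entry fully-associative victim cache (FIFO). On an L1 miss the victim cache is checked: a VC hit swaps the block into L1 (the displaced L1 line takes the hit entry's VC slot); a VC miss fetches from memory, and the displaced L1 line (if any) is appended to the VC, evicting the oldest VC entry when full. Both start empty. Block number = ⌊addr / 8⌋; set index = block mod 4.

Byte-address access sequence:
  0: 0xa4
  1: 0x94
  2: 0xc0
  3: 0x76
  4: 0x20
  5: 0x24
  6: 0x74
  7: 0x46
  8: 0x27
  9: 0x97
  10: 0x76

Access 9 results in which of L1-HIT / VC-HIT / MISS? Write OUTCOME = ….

  [0] addr=0xa4 blk=20 s=0: MISS | VC []
  [1] addr=0x94 blk=18 s=2: MISS | VC []
  [2] addr=0xc0 blk=24 s=0: MISS | VC [20]
  [3] addr=0x76 blk=14 s=2: MISS | VC [20, 18]
  [4] addr=0x20 blk=4 s=0: MISS | VC [20, 18, 24]
  [5] addr=0x24 blk=4 s=0: L1-HIT | VC [20, 18, 24]
  [6] addr=0x74 blk=14 s=2: L1-HIT | VC [20, 18, 24]
  [7] addr=0x46 blk=8 s=0: MISS | VC [20, 18, 24, 4]
  [8] addr=0x27 blk=4 s=0: VC-HIT | VC [20, 18, 24, 8]
  [9] addr=0x97 blk=18 s=2: VC-HIT | VC [20, 14, 24, 8]
  [10] addr=0x76 blk=14 s=2: VC-HIT | VC [20, 18, 24, 8]

OUTCOME = VC-HIT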